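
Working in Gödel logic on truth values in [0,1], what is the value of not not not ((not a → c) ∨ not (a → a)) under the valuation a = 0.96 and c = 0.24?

0.00

not a: Gödel ¬ of 0.96 = 0 (operand ≠ 0)
(not a → c): 0 ≤ 0.24, so result = 1
(a → a): 0.96 ≤ 0.96, so result = 1
not (a → a): Gödel ¬ of 1 = 0 (operand ≠ 0)
((not a → c) ∨ not (a → a)) = max(1, 0) = 1
not ((not a → c) ∨ not (a → a)): Gödel ¬ of 1 = 0 (operand ≠ 0)
not not ((not a → c) ∨ not (a → a)): Gödel ¬ of 0 = 1 (operand is 0)
not not not ((not a → c) ∨ not (a → a)): Gödel ¬ of 1 = 0 (operand ≠ 0)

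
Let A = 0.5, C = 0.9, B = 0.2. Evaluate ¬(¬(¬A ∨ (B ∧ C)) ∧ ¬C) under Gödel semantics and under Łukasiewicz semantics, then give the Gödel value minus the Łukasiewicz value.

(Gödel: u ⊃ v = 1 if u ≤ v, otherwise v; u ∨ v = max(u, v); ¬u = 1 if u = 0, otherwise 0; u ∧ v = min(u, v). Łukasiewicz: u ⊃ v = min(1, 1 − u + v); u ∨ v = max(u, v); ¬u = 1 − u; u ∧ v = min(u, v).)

0.10

Gödel evaluation:
  ¬A: Gödel ¬ of 0.5 = 0 (operand ≠ 0)
  (B ∧ C) = min(0.2, 0.9) = 0.2
  (¬A ∨ (B ∧ C)) = max(0, 0.2) = 0.2
  ¬(¬A ∨ (B ∧ C)): Gödel ¬ of 0.2 = 0 (operand ≠ 0)
  ¬C: Gödel ¬ of 0.9 = 0 (operand ≠ 0)
  (¬(¬A ∨ (B ∧ C)) ∧ ¬C) = min(0, 0) = 0
  ¬(¬(¬A ∨ (B ∧ C)) ∧ ¬C): Gödel ¬ of 0 = 1 (operand is 0)
  Gödel value = 1
Łukasiewicz evaluation:
  ¬A: Łukasiewicz ¬ gives 1 − 0.5 = 0.5
  (B ∧ C) = min(0.2, 0.9) = 0.2
  (¬A ∨ (B ∧ C)) = max(0.5, 0.2) = 0.5
  ¬(¬A ∨ (B ∧ C)): Łukasiewicz ¬ gives 1 − 0.5 = 0.5
  ¬C: Łukasiewicz ¬ gives 1 − 0.9 = 0.1
  (¬(¬A ∨ (B ∧ C)) ∧ ¬C) = min(0.5, 0.1) = 0.1
  ¬(¬(¬A ∨ (B ∧ C)) ∧ ¬C): Łukasiewicz ¬ gives 1 − 0.1 = 0.9
  Łukasiewicz value = 0.9
Difference: 1 − 0.9 = 0.10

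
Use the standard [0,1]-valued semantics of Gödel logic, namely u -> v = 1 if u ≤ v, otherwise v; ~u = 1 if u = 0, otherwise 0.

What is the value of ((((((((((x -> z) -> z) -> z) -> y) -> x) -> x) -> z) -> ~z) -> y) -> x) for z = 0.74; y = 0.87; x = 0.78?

(x -> z): 0.78 > 0.74, so result = 0.74
((x -> z) -> z): 0.74 ≤ 0.74, so result = 1
(((x -> z) -> z) -> z): 1 > 0.74, so result = 0.74
((((x -> z) -> z) -> z) -> y): 0.74 ≤ 0.87, so result = 1
(((((x -> z) -> z) -> z) -> y) -> x): 1 > 0.78, so result = 0.78
((((((x -> z) -> z) -> z) -> y) -> x) -> x): 0.78 ≤ 0.78, so result = 1
(((((((x -> z) -> z) -> z) -> y) -> x) -> x) -> z): 1 > 0.74, so result = 0.74
~z: Gödel ¬ of 0.74 = 0 (operand ≠ 0)
((((((((x -> z) -> z) -> z) -> y) -> x) -> x) -> z) -> ~z): 0.74 > 0, so result = 0
(((((((((x -> z) -> z) -> z) -> y) -> x) -> x) -> z) -> ~z) -> y): 0 ≤ 0.87, so result = 1
((((((((((x -> z) -> z) -> z) -> y) -> x) -> x) -> z) -> ~z) -> y) -> x): 1 > 0.78, so result = 0.78

0.78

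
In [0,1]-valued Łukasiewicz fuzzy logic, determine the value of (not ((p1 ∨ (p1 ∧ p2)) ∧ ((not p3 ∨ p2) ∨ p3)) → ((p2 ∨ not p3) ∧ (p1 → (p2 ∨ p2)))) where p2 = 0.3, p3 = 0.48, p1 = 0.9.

(p1 ∧ p2) = min(0.9, 0.3) = 0.3
(p1 ∨ (p1 ∧ p2)) = max(0.9, 0.3) = 0.9
not p3: Łukasiewicz ¬ gives 1 − 0.48 = 0.52
(not p3 ∨ p2) = max(0.52, 0.3) = 0.52
((not p3 ∨ p2) ∨ p3) = max(0.52, 0.48) = 0.52
((p1 ∨ (p1 ∧ p2)) ∧ ((not p3 ∨ p2) ∨ p3)) = min(0.9, 0.52) = 0.52
not ((p1 ∨ (p1 ∧ p2)) ∧ ((not p3 ∨ p2) ∨ p3)): Łukasiewicz ¬ gives 1 − 0.52 = 0.48
not p3: Łukasiewicz ¬ gives 1 − 0.48 = 0.52
(p2 ∨ not p3) = max(0.3, 0.52) = 0.52
(p2 ∨ p2) = max(0.3, 0.3) = 0.3
(p1 → (p2 ∨ p2)): min(1, 1 − 0.9 + 0.3) = 0.4
((p2 ∨ not p3) ∧ (p1 → (p2 ∨ p2))) = min(0.52, 0.4) = 0.4
(not ((p1 ∨ (p1 ∧ p2)) ∧ ((not p3 ∨ p2) ∨ p3)) → ((p2 ∨ not p3) ∧ (p1 → (p2 ∨ p2)))): min(1, 1 − 0.48 + 0.4) = 0.92

0.92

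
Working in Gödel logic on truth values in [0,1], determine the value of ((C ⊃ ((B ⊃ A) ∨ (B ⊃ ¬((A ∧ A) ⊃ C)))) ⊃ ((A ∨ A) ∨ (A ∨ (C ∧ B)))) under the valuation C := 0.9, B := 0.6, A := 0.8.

(B ⊃ A): 0.6 ≤ 0.8, so result = 1
(A ∧ A) = min(0.8, 0.8) = 0.8
((A ∧ A) ⊃ C): 0.8 ≤ 0.9, so result = 1
¬((A ∧ A) ⊃ C): Gödel ¬ of 1 = 0 (operand ≠ 0)
(B ⊃ ¬((A ∧ A) ⊃ C)): 0.6 > 0, so result = 0
((B ⊃ A) ∨ (B ⊃ ¬((A ∧ A) ⊃ C))) = max(1, 0) = 1
(C ⊃ ((B ⊃ A) ∨ (B ⊃ ¬((A ∧ A) ⊃ C)))): 0.9 ≤ 1, so result = 1
(A ∨ A) = max(0.8, 0.8) = 0.8
(C ∧ B) = min(0.9, 0.6) = 0.6
(A ∨ (C ∧ B)) = max(0.8, 0.6) = 0.8
((A ∨ A) ∨ (A ∨ (C ∧ B))) = max(0.8, 0.8) = 0.8
((C ⊃ ((B ⊃ A) ∨ (B ⊃ ¬((A ∧ A) ⊃ C)))) ⊃ ((A ∨ A) ∨ (A ∨ (C ∧ B)))): 1 > 0.8, so result = 0.8

0.80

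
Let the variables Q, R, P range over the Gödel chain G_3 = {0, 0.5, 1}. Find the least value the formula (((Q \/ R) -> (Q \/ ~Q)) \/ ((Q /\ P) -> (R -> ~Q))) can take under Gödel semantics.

The minimum is attained at Q = 0.5, R = 1, P = 0.5:
  (Q \/ R) = max(0.5, 1) = 1
  ~Q: Gödel ¬ of 0.5 = 0 (operand ≠ 0)
  (Q \/ ~Q) = max(0.5, 0) = 0.5
  ((Q \/ R) -> (Q \/ ~Q)): 1 > 0.5, so result = 0.5
  (Q /\ P) = min(0.5, 0.5) = 0.5
  ~Q: Gödel ¬ of 0.5 = 0 (operand ≠ 0)
  (R -> ~Q): 1 > 0, so result = 0
  ((Q /\ P) -> (R -> ~Q)): 0.5 > 0, so result = 0
  (((Q \/ R) -> (Q \/ ~Q)) \/ ((Q /\ P) -> (R -> ~Q))) = max(0.5, 0) = 0.5
Checking all 27 assignments confirms none give a value below 0.50.

0.50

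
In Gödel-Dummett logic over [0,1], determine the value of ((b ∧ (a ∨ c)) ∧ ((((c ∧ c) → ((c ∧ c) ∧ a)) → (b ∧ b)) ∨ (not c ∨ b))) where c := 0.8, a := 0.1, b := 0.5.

0.50

(a ∨ c) = max(0.1, 0.8) = 0.8
(b ∧ (a ∨ c)) = min(0.5, 0.8) = 0.5
(c ∧ c) = min(0.8, 0.8) = 0.8
(c ∧ c) = min(0.8, 0.8) = 0.8
((c ∧ c) ∧ a) = min(0.8, 0.1) = 0.1
((c ∧ c) → ((c ∧ c) ∧ a)): 0.8 > 0.1, so result = 0.1
(b ∧ b) = min(0.5, 0.5) = 0.5
(((c ∧ c) → ((c ∧ c) ∧ a)) → (b ∧ b)): 0.1 ≤ 0.5, so result = 1
not c: Gödel ¬ of 0.8 = 0 (operand ≠ 0)
(not c ∨ b) = max(0, 0.5) = 0.5
((((c ∧ c) → ((c ∧ c) ∧ a)) → (b ∧ b)) ∨ (not c ∨ b)) = max(1, 0.5) = 1
((b ∧ (a ∨ c)) ∧ ((((c ∧ c) → ((c ∧ c) ∧ a)) → (b ∧ b)) ∨ (not c ∨ b))) = min(0.5, 1) = 0.5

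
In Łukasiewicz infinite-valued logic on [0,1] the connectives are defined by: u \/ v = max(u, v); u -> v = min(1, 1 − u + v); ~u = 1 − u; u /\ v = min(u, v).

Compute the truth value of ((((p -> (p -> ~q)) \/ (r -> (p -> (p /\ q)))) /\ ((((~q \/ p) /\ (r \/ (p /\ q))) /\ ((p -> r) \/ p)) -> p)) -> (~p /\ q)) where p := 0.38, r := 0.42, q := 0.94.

~q: Łukasiewicz ¬ gives 1 − 0.94 = 0.06
(p -> ~q): min(1, 1 − 0.38 + 0.06) = 0.68
(p -> (p -> ~q)): min(1, 1 − 0.38 + 0.68) = 1
(p /\ q) = min(0.38, 0.94) = 0.38
(p -> (p /\ q)): min(1, 1 − 0.38 + 0.38) = 1
(r -> (p -> (p /\ q))): min(1, 1 − 0.42 + 1) = 1
((p -> (p -> ~q)) \/ (r -> (p -> (p /\ q)))) = max(1, 1) = 1
~q: Łukasiewicz ¬ gives 1 − 0.94 = 0.06
(~q \/ p) = max(0.06, 0.38) = 0.38
(p /\ q) = min(0.38, 0.94) = 0.38
(r \/ (p /\ q)) = max(0.42, 0.38) = 0.42
((~q \/ p) /\ (r \/ (p /\ q))) = min(0.38, 0.42) = 0.38
(p -> r): min(1, 1 − 0.38 + 0.42) = 1
((p -> r) \/ p) = max(1, 0.38) = 1
(((~q \/ p) /\ (r \/ (p /\ q))) /\ ((p -> r) \/ p)) = min(0.38, 1) = 0.38
((((~q \/ p) /\ (r \/ (p /\ q))) /\ ((p -> r) \/ p)) -> p): min(1, 1 − 0.38 + 0.38) = 1
(((p -> (p -> ~q)) \/ (r -> (p -> (p /\ q)))) /\ ((((~q \/ p) /\ (r \/ (p /\ q))) /\ ((p -> r) \/ p)) -> p)) = min(1, 1) = 1
~p: Łukasiewicz ¬ gives 1 − 0.38 = 0.62
(~p /\ q) = min(0.62, 0.94) = 0.62
((((p -> (p -> ~q)) \/ (r -> (p -> (p /\ q)))) /\ ((((~q \/ p) /\ (r \/ (p /\ q))) /\ ((p -> r) \/ p)) -> p)) -> (~p /\ q)): min(1, 1 − 1 + 0.62) = 0.62

0.62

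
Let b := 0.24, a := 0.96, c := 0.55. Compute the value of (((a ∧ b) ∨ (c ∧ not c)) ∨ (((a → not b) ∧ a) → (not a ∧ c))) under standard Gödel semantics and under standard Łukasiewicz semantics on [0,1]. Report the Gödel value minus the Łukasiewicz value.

0.55

Gödel evaluation:
  (a ∧ b) = min(0.96, 0.24) = 0.24
  not c: Gödel ¬ of 0.55 = 0 (operand ≠ 0)
  (c ∧ not c) = min(0.55, 0) = 0
  ((a ∧ b) ∨ (c ∧ not c)) = max(0.24, 0) = 0.24
  not b: Gödel ¬ of 0.24 = 0 (operand ≠ 0)
  (a → not b): 0.96 > 0, so result = 0
  ((a → not b) ∧ a) = min(0, 0.96) = 0
  not a: Gödel ¬ of 0.96 = 0 (operand ≠ 0)
  (not a ∧ c) = min(0, 0.55) = 0
  (((a → not b) ∧ a) → (not a ∧ c)): 0 ≤ 0, so result = 1
  (((a ∧ b) ∨ (c ∧ not c)) ∨ (((a → not b) ∧ a) → (not a ∧ c))) = max(0.24, 1) = 1
  Gödel value = 1
Łukasiewicz evaluation:
  (a ∧ b) = min(0.96, 0.24) = 0.24
  not c: Łukasiewicz ¬ gives 1 − 0.55 = 0.45
  (c ∧ not c) = min(0.55, 0.45) = 0.45
  ((a ∧ b) ∨ (c ∧ not c)) = max(0.24, 0.45) = 0.45
  not b: Łukasiewicz ¬ gives 1 − 0.24 = 0.76
  (a → not b): min(1, 1 − 0.96 + 0.76) = 0.8
  ((a → not b) ∧ a) = min(0.8, 0.96) = 0.8
  not a: Łukasiewicz ¬ gives 1 − 0.96 = 0.04
  (not a ∧ c) = min(0.04, 0.55) = 0.04
  (((a → not b) ∧ a) → (not a ∧ c)): min(1, 1 − 0.8 + 0.04) = 0.24
  (((a ∧ b) ∨ (c ∧ not c)) ∨ (((a → not b) ∧ a) → (not a ∧ c))) = max(0.45, 0.24) = 0.45
  Łukasiewicz value = 0.45
Difference: 1 − 0.45 = 0.55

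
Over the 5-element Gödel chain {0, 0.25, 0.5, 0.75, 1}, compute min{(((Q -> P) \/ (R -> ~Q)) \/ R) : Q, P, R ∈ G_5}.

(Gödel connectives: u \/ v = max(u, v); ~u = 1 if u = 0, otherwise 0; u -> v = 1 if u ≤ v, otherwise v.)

0.25

The minimum is attained at Q = 0.25, P = 0, R = 0.25:
  (Q -> P): 0.25 > 0, so result = 0
  ~Q: Gödel ¬ of 0.25 = 0 (operand ≠ 0)
  (R -> ~Q): 0.25 > 0, so result = 0
  ((Q -> P) \/ (R -> ~Q)) = max(0, 0) = 0
  (((Q -> P) \/ (R -> ~Q)) \/ R) = max(0, 0.25) = 0.25
Checking all 125 assignments confirms none give a value below 0.25.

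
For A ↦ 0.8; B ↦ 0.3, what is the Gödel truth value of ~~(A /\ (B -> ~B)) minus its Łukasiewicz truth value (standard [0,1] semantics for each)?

Gödel evaluation:
  ~B: Gödel ¬ of 0.3 = 0 (operand ≠ 0)
  (B -> ~B): 0.3 > 0, so result = 0
  (A /\ (B -> ~B)) = min(0.8, 0) = 0
  ~(A /\ (B -> ~B)): Gödel ¬ of 0 = 1 (operand is 0)
  ~~(A /\ (B -> ~B)): Gödel ¬ of 1 = 0 (operand ≠ 0)
  Gödel value = 0
Łukasiewicz evaluation:
  ~B: Łukasiewicz ¬ gives 1 − 0.3 = 0.7
  (B -> ~B): min(1, 1 − 0.3 + 0.7) = 1
  (A /\ (B -> ~B)) = min(0.8, 1) = 0.8
  ~(A /\ (B -> ~B)): Łukasiewicz ¬ gives 1 − 0.8 = 0.2
  ~~(A /\ (B -> ~B)): Łukasiewicz ¬ gives 1 − 0.2 = 0.8
  Łukasiewicz value = 0.8
Difference: 0 − 0.8 = -0.80

-0.80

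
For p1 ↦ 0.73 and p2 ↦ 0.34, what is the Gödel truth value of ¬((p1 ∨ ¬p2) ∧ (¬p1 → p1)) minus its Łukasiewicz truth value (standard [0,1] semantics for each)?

-0.27

Gödel evaluation:
  ¬p2: Gödel ¬ of 0.34 = 0 (operand ≠ 0)
  (p1 ∨ ¬p2) = max(0.73, 0) = 0.73
  ¬p1: Gödel ¬ of 0.73 = 0 (operand ≠ 0)
  (¬p1 → p1): 0 ≤ 0.73, so result = 1
  ((p1 ∨ ¬p2) ∧ (¬p1 → p1)) = min(0.73, 1) = 0.73
  ¬((p1 ∨ ¬p2) ∧ (¬p1 → p1)): Gödel ¬ of 0.73 = 0 (operand ≠ 0)
  Gödel value = 0
Łukasiewicz evaluation:
  ¬p2: Łukasiewicz ¬ gives 1 − 0.34 = 0.66
  (p1 ∨ ¬p2) = max(0.73, 0.66) = 0.73
  ¬p1: Łukasiewicz ¬ gives 1 − 0.73 = 0.27
  (¬p1 → p1): min(1, 1 − 0.27 + 0.73) = 1
  ((p1 ∨ ¬p2) ∧ (¬p1 → p1)) = min(0.73, 1) = 0.73
  ¬((p1 ∨ ¬p2) ∧ (¬p1 → p1)): Łukasiewicz ¬ gives 1 − 0.73 = 0.27
  Łukasiewicz value = 0.27
Difference: 0 − 0.27 = -0.27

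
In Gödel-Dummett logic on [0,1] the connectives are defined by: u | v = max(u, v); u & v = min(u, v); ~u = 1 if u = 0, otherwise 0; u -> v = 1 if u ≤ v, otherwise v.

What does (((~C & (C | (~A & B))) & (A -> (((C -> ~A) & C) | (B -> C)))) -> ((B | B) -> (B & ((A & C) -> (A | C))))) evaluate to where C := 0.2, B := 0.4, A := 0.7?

1.00

~C: Gödel ¬ of 0.2 = 0 (operand ≠ 0)
~A: Gödel ¬ of 0.7 = 0 (operand ≠ 0)
(~A & B) = min(0, 0.4) = 0
(C | (~A & B)) = max(0.2, 0) = 0.2
(~C & (C | (~A & B))) = min(0, 0.2) = 0
~A: Gödel ¬ of 0.7 = 0 (operand ≠ 0)
(C -> ~A): 0.2 > 0, so result = 0
((C -> ~A) & C) = min(0, 0.2) = 0
(B -> C): 0.4 > 0.2, so result = 0.2
(((C -> ~A) & C) | (B -> C)) = max(0, 0.2) = 0.2
(A -> (((C -> ~A) & C) | (B -> C))): 0.7 > 0.2, so result = 0.2
((~C & (C | (~A & B))) & (A -> (((C -> ~A) & C) | (B -> C)))) = min(0, 0.2) = 0
(B | B) = max(0.4, 0.4) = 0.4
(A & C) = min(0.7, 0.2) = 0.2
(A | C) = max(0.7, 0.2) = 0.7
((A & C) -> (A | C)): 0.2 ≤ 0.7, so result = 1
(B & ((A & C) -> (A | C))) = min(0.4, 1) = 0.4
((B | B) -> (B & ((A & C) -> (A | C)))): 0.4 ≤ 0.4, so result = 1
(((~C & (C | (~A & B))) & (A -> (((C -> ~A) & C) | (B -> C)))) -> ((B | B) -> (B & ((A & C) -> (A | C))))): 0 ≤ 1, so result = 1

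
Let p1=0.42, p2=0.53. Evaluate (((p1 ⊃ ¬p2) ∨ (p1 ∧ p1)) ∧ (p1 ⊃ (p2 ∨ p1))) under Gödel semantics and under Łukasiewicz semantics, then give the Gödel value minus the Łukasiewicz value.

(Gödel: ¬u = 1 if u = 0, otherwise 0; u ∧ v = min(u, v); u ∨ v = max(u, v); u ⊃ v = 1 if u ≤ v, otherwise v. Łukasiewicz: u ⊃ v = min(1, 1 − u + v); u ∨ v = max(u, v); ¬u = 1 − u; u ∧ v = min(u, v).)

-0.58

Gödel evaluation:
  ¬p2: Gödel ¬ of 0.53 = 0 (operand ≠ 0)
  (p1 ⊃ ¬p2): 0.42 > 0, so result = 0
  (p1 ∧ p1) = min(0.42, 0.42) = 0.42
  ((p1 ⊃ ¬p2) ∨ (p1 ∧ p1)) = max(0, 0.42) = 0.42
  (p2 ∨ p1) = max(0.53, 0.42) = 0.53
  (p1 ⊃ (p2 ∨ p1)): 0.42 ≤ 0.53, so result = 1
  (((p1 ⊃ ¬p2) ∨ (p1 ∧ p1)) ∧ (p1 ⊃ (p2 ∨ p1))) = min(0.42, 1) = 0.42
  Gödel value = 0.42
Łukasiewicz evaluation:
  ¬p2: Łukasiewicz ¬ gives 1 − 0.53 = 0.47
  (p1 ⊃ ¬p2): min(1, 1 − 0.42 + 0.47) = 1
  (p1 ∧ p1) = min(0.42, 0.42) = 0.42
  ((p1 ⊃ ¬p2) ∨ (p1 ∧ p1)) = max(1, 0.42) = 1
  (p2 ∨ p1) = max(0.53, 0.42) = 0.53
  (p1 ⊃ (p2 ∨ p1)): min(1, 1 − 0.42 + 0.53) = 1
  (((p1 ⊃ ¬p2) ∨ (p1 ∧ p1)) ∧ (p1 ⊃ (p2 ∨ p1))) = min(1, 1) = 1
  Łukasiewicz value = 1
Difference: 0.42 − 1 = -0.58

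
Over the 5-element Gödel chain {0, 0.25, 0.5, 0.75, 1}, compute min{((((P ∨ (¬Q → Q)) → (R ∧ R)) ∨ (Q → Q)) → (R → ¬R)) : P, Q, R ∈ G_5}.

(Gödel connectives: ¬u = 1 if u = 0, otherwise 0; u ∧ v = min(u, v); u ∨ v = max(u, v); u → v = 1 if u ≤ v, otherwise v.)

The minimum is attained at P = 0, Q = 0, R = 0.25:
  ¬Q: Gödel ¬ of 0 = 1 (operand is 0)
  (¬Q → Q): 1 > 0, so result = 0
  (P ∨ (¬Q → Q)) = max(0, 0) = 0
  (R ∧ R) = min(0.25, 0.25) = 0.25
  ((P ∨ (¬Q → Q)) → (R ∧ R)): 0 ≤ 0.25, so result = 1
  (Q → Q): 0 ≤ 0, so result = 1
  (((P ∨ (¬Q → Q)) → (R ∧ R)) ∨ (Q → Q)) = max(1, 1) = 1
  ¬R: Gödel ¬ of 0.25 = 0 (operand ≠ 0)
  (R → ¬R): 0.25 > 0, so result = 0
  ((((P ∨ (¬Q → Q)) → (R ∧ R)) ∨ (Q → Q)) → (R → ¬R)): 1 > 0, so result = 0
Checking all 125 assignments confirms none give a value below 0.00.

0.00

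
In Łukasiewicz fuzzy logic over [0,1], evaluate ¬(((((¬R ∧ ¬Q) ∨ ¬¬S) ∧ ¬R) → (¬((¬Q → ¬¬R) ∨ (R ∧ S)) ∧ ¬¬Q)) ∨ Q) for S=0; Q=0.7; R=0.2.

¬R: Łukasiewicz ¬ gives 1 − 0.2 = 0.8
¬Q: Łukasiewicz ¬ gives 1 − 0.7 = 0.3
(¬R ∧ ¬Q) = min(0.8, 0.3) = 0.3
¬S: Łukasiewicz ¬ gives 1 − 0 = 1
¬¬S: Łukasiewicz ¬ gives 1 − 1 = 0
((¬R ∧ ¬Q) ∨ ¬¬S) = max(0.3, 0) = 0.3
¬R: Łukasiewicz ¬ gives 1 − 0.2 = 0.8
(((¬R ∧ ¬Q) ∨ ¬¬S) ∧ ¬R) = min(0.3, 0.8) = 0.3
¬Q: Łukasiewicz ¬ gives 1 − 0.7 = 0.3
¬R: Łukasiewicz ¬ gives 1 − 0.2 = 0.8
¬¬R: Łukasiewicz ¬ gives 1 − 0.8 = 0.2
(¬Q → ¬¬R): min(1, 1 − 0.3 + 0.2) = 0.9
(R ∧ S) = min(0.2, 0) = 0
((¬Q → ¬¬R) ∨ (R ∧ S)) = max(0.9, 0) = 0.9
¬((¬Q → ¬¬R) ∨ (R ∧ S)): Łukasiewicz ¬ gives 1 − 0.9 = 0.1
¬Q: Łukasiewicz ¬ gives 1 − 0.7 = 0.3
¬¬Q: Łukasiewicz ¬ gives 1 − 0.3 = 0.7
(¬((¬Q → ¬¬R) ∨ (R ∧ S)) ∧ ¬¬Q) = min(0.1, 0.7) = 0.1
((((¬R ∧ ¬Q) ∨ ¬¬S) ∧ ¬R) → (¬((¬Q → ¬¬R) ∨ (R ∧ S)) ∧ ¬¬Q)): min(1, 1 − 0.3 + 0.1) = 0.8
(((((¬R ∧ ¬Q) ∨ ¬¬S) ∧ ¬R) → (¬((¬Q → ¬¬R) ∨ (R ∧ S)) ∧ ¬¬Q)) ∨ Q) = max(0.8, 0.7) = 0.8
¬(((((¬R ∧ ¬Q) ∨ ¬¬S) ∧ ¬R) → (¬((¬Q → ¬¬R) ∨ (R ∧ S)) ∧ ¬¬Q)) ∨ Q): Łukasiewicz ¬ gives 1 − 0.8 = 0.2

0.20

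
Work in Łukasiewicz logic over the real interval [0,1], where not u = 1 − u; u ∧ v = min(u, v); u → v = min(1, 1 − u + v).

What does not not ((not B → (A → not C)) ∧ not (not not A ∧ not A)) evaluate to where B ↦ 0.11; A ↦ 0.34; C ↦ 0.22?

not B: Łukasiewicz ¬ gives 1 − 0.11 = 0.89
not C: Łukasiewicz ¬ gives 1 − 0.22 = 0.78
(A → not C): min(1, 1 − 0.34 + 0.78) = 1
(not B → (A → not C)): min(1, 1 − 0.89 + 1) = 1
not A: Łukasiewicz ¬ gives 1 − 0.34 = 0.66
not not A: Łukasiewicz ¬ gives 1 − 0.66 = 0.34
not A: Łukasiewicz ¬ gives 1 − 0.34 = 0.66
(not not A ∧ not A) = min(0.34, 0.66) = 0.34
not (not not A ∧ not A): Łukasiewicz ¬ gives 1 − 0.34 = 0.66
((not B → (A → not C)) ∧ not (not not A ∧ not A)) = min(1, 0.66) = 0.66
not ((not B → (A → not C)) ∧ not (not not A ∧ not A)): Łukasiewicz ¬ gives 1 − 0.66 = 0.34
not not ((not B → (A → not C)) ∧ not (not not A ∧ not A)): Łukasiewicz ¬ gives 1 − 0.34 = 0.66

0.66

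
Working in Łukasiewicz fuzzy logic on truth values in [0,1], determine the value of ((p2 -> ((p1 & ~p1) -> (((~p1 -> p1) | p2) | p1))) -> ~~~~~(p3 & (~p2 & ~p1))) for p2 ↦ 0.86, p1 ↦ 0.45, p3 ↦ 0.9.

~p1: Łukasiewicz ¬ gives 1 − 0.45 = 0.55
(p1 & ~p1) = min(0.45, 0.55) = 0.45
~p1: Łukasiewicz ¬ gives 1 − 0.45 = 0.55
(~p1 -> p1): min(1, 1 − 0.55 + 0.45) = 0.9
((~p1 -> p1) | p2) = max(0.9, 0.86) = 0.9
(((~p1 -> p1) | p2) | p1) = max(0.9, 0.45) = 0.9
((p1 & ~p1) -> (((~p1 -> p1) | p2) | p1)): min(1, 1 − 0.45 + 0.9) = 1
(p2 -> ((p1 & ~p1) -> (((~p1 -> p1) | p2) | p1))): min(1, 1 − 0.86 + 1) = 1
~p2: Łukasiewicz ¬ gives 1 − 0.86 = 0.14
~p1: Łukasiewicz ¬ gives 1 − 0.45 = 0.55
(~p2 & ~p1) = min(0.14, 0.55) = 0.14
(p3 & (~p2 & ~p1)) = min(0.9, 0.14) = 0.14
~(p3 & (~p2 & ~p1)): Łukasiewicz ¬ gives 1 − 0.14 = 0.86
~~(p3 & (~p2 & ~p1)): Łukasiewicz ¬ gives 1 − 0.86 = 0.14
~~~(p3 & (~p2 & ~p1)): Łukasiewicz ¬ gives 1 − 0.14 = 0.86
~~~~(p3 & (~p2 & ~p1)): Łukasiewicz ¬ gives 1 − 0.86 = 0.14
~~~~~(p3 & (~p2 & ~p1)): Łukasiewicz ¬ gives 1 − 0.14 = 0.86
((p2 -> ((p1 & ~p1) -> (((~p1 -> p1) | p2) | p1))) -> ~~~~~(p3 & (~p2 & ~p1))): min(1, 1 − 1 + 0.86) = 0.86

0.86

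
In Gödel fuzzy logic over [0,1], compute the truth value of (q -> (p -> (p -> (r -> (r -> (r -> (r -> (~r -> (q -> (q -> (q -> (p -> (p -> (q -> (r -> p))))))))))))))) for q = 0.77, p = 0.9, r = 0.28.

1.00

~r: Gödel ¬ of 0.28 = 0 (operand ≠ 0)
(r -> p): 0.28 ≤ 0.9, so result = 1
(q -> (r -> p)): 0.77 ≤ 1, so result = 1
(p -> (q -> (r -> p))): 0.9 ≤ 1, so result = 1
(p -> (p -> (q -> (r -> p)))): 0.9 ≤ 1, so result = 1
(q -> (p -> (p -> (q -> (r -> p))))): 0.77 ≤ 1, so result = 1
(q -> (q -> (p -> (p -> (q -> (r -> p)))))): 0.77 ≤ 1, so result = 1
(q -> (q -> (q -> (p -> (p -> (q -> (r -> p))))))): 0.77 ≤ 1, so result = 1
(~r -> (q -> (q -> (q -> (p -> (p -> (q -> (r -> p)))))))): 0 ≤ 1, so result = 1
(r -> (~r -> (q -> (q -> (q -> (p -> (p -> (q -> (r -> p))))))))): 0.28 ≤ 1, so result = 1
(r -> (r -> (~r -> (q -> (q -> (q -> (p -> (p -> (q -> (r -> p)))))))))): 0.28 ≤ 1, so result = 1
(r -> (r -> (r -> (~r -> (q -> (q -> (q -> (p -> (p -> (q -> (r -> p))))))))))): 0.28 ≤ 1, so result = 1
(r -> (r -> (r -> (r -> (~r -> (q -> (q -> (q -> (p -> (p -> (q -> (r -> p)))))))))))): 0.28 ≤ 1, so result = 1
(p -> (r -> (r -> (r -> (r -> (~r -> (q -> (q -> (q -> (p -> (p -> (q -> (r -> p))))))))))))): 0.9 ≤ 1, so result = 1
(p -> (p -> (r -> (r -> (r -> (r -> (~r -> (q -> (q -> (q -> (p -> (p -> (q -> (r -> p)))))))))))))): 0.9 ≤ 1, so result = 1
(q -> (p -> (p -> (r -> (r -> (r -> (r -> (~r -> (q -> (q -> (q -> (p -> (p -> (q -> (r -> p))))))))))))))): 0.77 ≤ 1, so result = 1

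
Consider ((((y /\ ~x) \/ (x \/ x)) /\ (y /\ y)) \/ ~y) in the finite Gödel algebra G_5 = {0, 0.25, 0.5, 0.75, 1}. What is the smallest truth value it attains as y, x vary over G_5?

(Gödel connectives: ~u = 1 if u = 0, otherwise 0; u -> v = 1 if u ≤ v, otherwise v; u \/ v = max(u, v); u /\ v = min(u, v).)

The minimum is attained at y = 0.25, x = 0:
  ~x: Gödel ¬ of 0 = 1 (operand is 0)
  (y /\ ~x) = min(0.25, 1) = 0.25
  (x \/ x) = max(0, 0) = 0
  ((y /\ ~x) \/ (x \/ x)) = max(0.25, 0) = 0.25
  (y /\ y) = min(0.25, 0.25) = 0.25
  (((y /\ ~x) \/ (x \/ x)) /\ (y /\ y)) = min(0.25, 0.25) = 0.25
  ~y: Gödel ¬ of 0.25 = 0 (operand ≠ 0)
  ((((y /\ ~x) \/ (x \/ x)) /\ (y /\ y)) \/ ~y) = max(0.25, 0) = 0.25
Checking all 25 assignments confirms none give a value below 0.25.

0.25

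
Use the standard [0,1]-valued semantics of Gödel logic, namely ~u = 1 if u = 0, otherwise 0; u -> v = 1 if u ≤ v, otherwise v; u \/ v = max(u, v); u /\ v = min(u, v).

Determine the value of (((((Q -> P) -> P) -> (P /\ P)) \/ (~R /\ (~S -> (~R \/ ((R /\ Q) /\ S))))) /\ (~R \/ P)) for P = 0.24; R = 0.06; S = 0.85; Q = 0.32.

(Q -> P): 0.32 > 0.24, so result = 0.24
((Q -> P) -> P): 0.24 ≤ 0.24, so result = 1
(P /\ P) = min(0.24, 0.24) = 0.24
(((Q -> P) -> P) -> (P /\ P)): 1 > 0.24, so result = 0.24
~R: Gödel ¬ of 0.06 = 0 (operand ≠ 0)
~S: Gödel ¬ of 0.85 = 0 (operand ≠ 0)
~R: Gödel ¬ of 0.06 = 0 (operand ≠ 0)
(R /\ Q) = min(0.06, 0.32) = 0.06
((R /\ Q) /\ S) = min(0.06, 0.85) = 0.06
(~R \/ ((R /\ Q) /\ S)) = max(0, 0.06) = 0.06
(~S -> (~R \/ ((R /\ Q) /\ S))): 0 ≤ 0.06, so result = 1
(~R /\ (~S -> (~R \/ ((R /\ Q) /\ S)))) = min(0, 1) = 0
((((Q -> P) -> P) -> (P /\ P)) \/ (~R /\ (~S -> (~R \/ ((R /\ Q) /\ S))))) = max(0.24, 0) = 0.24
~R: Gödel ¬ of 0.06 = 0 (operand ≠ 0)
(~R \/ P) = max(0, 0.24) = 0.24
(((((Q -> P) -> P) -> (P /\ P)) \/ (~R /\ (~S -> (~R \/ ((R /\ Q) /\ S))))) /\ (~R \/ P)) = min(0.24, 0.24) = 0.24

0.24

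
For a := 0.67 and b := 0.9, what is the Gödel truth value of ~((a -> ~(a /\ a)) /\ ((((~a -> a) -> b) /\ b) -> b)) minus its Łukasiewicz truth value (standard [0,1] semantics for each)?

0.66

Gödel evaluation:
  (a /\ a) = min(0.67, 0.67) = 0.67
  ~(a /\ a): Gödel ¬ of 0.67 = 0 (operand ≠ 0)
  (a -> ~(a /\ a)): 0.67 > 0, so result = 0
  ~a: Gödel ¬ of 0.67 = 0 (operand ≠ 0)
  (~a -> a): 0 ≤ 0.67, so result = 1
  ((~a -> a) -> b): 1 > 0.9, so result = 0.9
  (((~a -> a) -> b) /\ b) = min(0.9, 0.9) = 0.9
  ((((~a -> a) -> b) /\ b) -> b): 0.9 ≤ 0.9, so result = 1
  ((a -> ~(a /\ a)) /\ ((((~a -> a) -> b) /\ b) -> b)) = min(0, 1) = 0
  ~((a -> ~(a /\ a)) /\ ((((~a -> a) -> b) /\ b) -> b)): Gödel ¬ of 0 = 1 (operand is 0)
  Gödel value = 1
Łukasiewicz evaluation:
  (a /\ a) = min(0.67, 0.67) = 0.67
  ~(a /\ a): Łukasiewicz ¬ gives 1 − 0.67 = 0.33
  (a -> ~(a /\ a)): min(1, 1 − 0.67 + 0.33) = 0.66
  ~a: Łukasiewicz ¬ gives 1 − 0.67 = 0.33
  (~a -> a): min(1, 1 − 0.33 + 0.67) = 1
  ((~a -> a) -> b): min(1, 1 − 1 + 0.9) = 0.9
  (((~a -> a) -> b) /\ b) = min(0.9, 0.9) = 0.9
  ((((~a -> a) -> b) /\ b) -> b): min(1, 1 − 0.9 + 0.9) = 1
  ((a -> ~(a /\ a)) /\ ((((~a -> a) -> b) /\ b) -> b)) = min(0.66, 1) = 0.66
  ~((a -> ~(a /\ a)) /\ ((((~a -> a) -> b) /\ b) -> b)): Łukasiewicz ¬ gives 1 − 0.66 = 0.34
  Łukasiewicz value = 0.34
Difference: 1 − 0.34 = 0.66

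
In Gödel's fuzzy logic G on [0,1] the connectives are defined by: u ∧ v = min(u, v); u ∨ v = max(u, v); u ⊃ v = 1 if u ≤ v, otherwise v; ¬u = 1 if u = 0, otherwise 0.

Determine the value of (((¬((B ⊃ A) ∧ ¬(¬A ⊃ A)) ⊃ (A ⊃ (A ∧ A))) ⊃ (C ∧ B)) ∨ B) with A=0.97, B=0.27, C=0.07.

0.27

(B ⊃ A): 0.27 ≤ 0.97, so result = 1
¬A: Gödel ¬ of 0.97 = 0 (operand ≠ 0)
(¬A ⊃ A): 0 ≤ 0.97, so result = 1
¬(¬A ⊃ A): Gödel ¬ of 1 = 0 (operand ≠ 0)
((B ⊃ A) ∧ ¬(¬A ⊃ A)) = min(1, 0) = 0
¬((B ⊃ A) ∧ ¬(¬A ⊃ A)): Gödel ¬ of 0 = 1 (operand is 0)
(A ∧ A) = min(0.97, 0.97) = 0.97
(A ⊃ (A ∧ A)): 0.97 ≤ 0.97, so result = 1
(¬((B ⊃ A) ∧ ¬(¬A ⊃ A)) ⊃ (A ⊃ (A ∧ A))): 1 ≤ 1, so result = 1
(C ∧ B) = min(0.07, 0.27) = 0.07
((¬((B ⊃ A) ∧ ¬(¬A ⊃ A)) ⊃ (A ⊃ (A ∧ A))) ⊃ (C ∧ B)): 1 > 0.07, so result = 0.07
(((¬((B ⊃ A) ∧ ¬(¬A ⊃ A)) ⊃ (A ⊃ (A ∧ A))) ⊃ (C ∧ B)) ∨ B) = max(0.07, 0.27) = 0.27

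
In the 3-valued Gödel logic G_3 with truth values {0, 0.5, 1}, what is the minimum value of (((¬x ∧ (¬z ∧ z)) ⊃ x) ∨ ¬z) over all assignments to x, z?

1.00

Every assignment gives 1. For instance at x = 0, z = 0:
  ¬x: Gödel ¬ of 0 = 1 (operand is 0)
  ¬z: Gödel ¬ of 0 = 1 (operand is 0)
  (¬z ∧ z) = min(1, 0) = 0
  (¬x ∧ (¬z ∧ z)) = min(1, 0) = 0
  ((¬x ∧ (¬z ∧ z)) ⊃ x): 0 ≤ 0, so result = 1
  ¬z: Gödel ¬ of 0 = 1 (operand is 0)
  (((¬x ∧ (¬z ∧ z)) ⊃ x) ∨ ¬z) = max(1, 1) = 1
All 9 assignments give value 1 — the formula is a G_3-tautology.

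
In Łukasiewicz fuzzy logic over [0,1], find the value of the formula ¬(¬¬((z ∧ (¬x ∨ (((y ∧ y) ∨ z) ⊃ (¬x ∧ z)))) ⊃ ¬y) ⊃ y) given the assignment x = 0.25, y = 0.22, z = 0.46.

¬x: Łukasiewicz ¬ gives 1 − 0.25 = 0.75
(y ∧ y) = min(0.22, 0.22) = 0.22
((y ∧ y) ∨ z) = max(0.22, 0.46) = 0.46
¬x: Łukasiewicz ¬ gives 1 − 0.25 = 0.75
(¬x ∧ z) = min(0.75, 0.46) = 0.46
(((y ∧ y) ∨ z) ⊃ (¬x ∧ z)): min(1, 1 − 0.46 + 0.46) = 1
(¬x ∨ (((y ∧ y) ∨ z) ⊃ (¬x ∧ z))) = max(0.75, 1) = 1
(z ∧ (¬x ∨ (((y ∧ y) ∨ z) ⊃ (¬x ∧ z)))) = min(0.46, 1) = 0.46
¬y: Łukasiewicz ¬ gives 1 − 0.22 = 0.78
((z ∧ (¬x ∨ (((y ∧ y) ∨ z) ⊃ (¬x ∧ z)))) ⊃ ¬y): min(1, 1 − 0.46 + 0.78) = 1
¬((z ∧ (¬x ∨ (((y ∧ y) ∨ z) ⊃ (¬x ∧ z)))) ⊃ ¬y): Łukasiewicz ¬ gives 1 − 1 = 0
¬¬((z ∧ (¬x ∨ (((y ∧ y) ∨ z) ⊃ (¬x ∧ z)))) ⊃ ¬y): Łukasiewicz ¬ gives 1 − 0 = 1
(¬¬((z ∧ (¬x ∨ (((y ∧ y) ∨ z) ⊃ (¬x ∧ z)))) ⊃ ¬y) ⊃ y): min(1, 1 − 1 + 0.22) = 0.22
¬(¬¬((z ∧ (¬x ∨ (((y ∧ y) ∨ z) ⊃ (¬x ∧ z)))) ⊃ ¬y) ⊃ y): Łukasiewicz ¬ gives 1 − 0.22 = 0.78

0.78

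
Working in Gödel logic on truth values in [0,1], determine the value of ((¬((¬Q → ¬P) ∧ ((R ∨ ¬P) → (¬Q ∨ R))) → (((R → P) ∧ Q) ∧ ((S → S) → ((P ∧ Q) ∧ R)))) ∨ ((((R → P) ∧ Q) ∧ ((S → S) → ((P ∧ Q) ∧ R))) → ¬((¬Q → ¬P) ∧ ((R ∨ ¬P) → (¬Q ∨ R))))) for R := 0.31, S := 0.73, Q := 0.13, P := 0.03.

1.00

¬Q: Gödel ¬ of 0.13 = 0 (operand ≠ 0)
¬P: Gödel ¬ of 0.03 = 0 (operand ≠ 0)
(¬Q → ¬P): 0 ≤ 0, so result = 1
¬P: Gödel ¬ of 0.03 = 0 (operand ≠ 0)
(R ∨ ¬P) = max(0.31, 0) = 0.31
¬Q: Gödel ¬ of 0.13 = 0 (operand ≠ 0)
(¬Q ∨ R) = max(0, 0.31) = 0.31
((R ∨ ¬P) → (¬Q ∨ R)): 0.31 ≤ 0.31, so result = 1
((¬Q → ¬P) ∧ ((R ∨ ¬P) → (¬Q ∨ R))) = min(1, 1) = 1
¬((¬Q → ¬P) ∧ ((R ∨ ¬P) → (¬Q ∨ R))): Gödel ¬ of 1 = 0 (operand ≠ 0)
(R → P): 0.31 > 0.03, so result = 0.03
((R → P) ∧ Q) = min(0.03, 0.13) = 0.03
(S → S): 0.73 ≤ 0.73, so result = 1
(P ∧ Q) = min(0.03, 0.13) = 0.03
((P ∧ Q) ∧ R) = min(0.03, 0.31) = 0.03
((S → S) → ((P ∧ Q) ∧ R)): 1 > 0.03, so result = 0.03
(((R → P) ∧ Q) ∧ ((S → S) → ((P ∧ Q) ∧ R))) = min(0.03, 0.03) = 0.03
(¬((¬Q → ¬P) ∧ ((R ∨ ¬P) → (¬Q ∨ R))) → (((R → P) ∧ Q) ∧ ((S → S) → ((P ∧ Q) ∧ R)))): 0 ≤ 0.03, so result = 1
(R → P): 0.31 > 0.03, so result = 0.03
((R → P) ∧ Q) = min(0.03, 0.13) = 0.03
(S → S): 0.73 ≤ 0.73, so result = 1
(P ∧ Q) = min(0.03, 0.13) = 0.03
((P ∧ Q) ∧ R) = min(0.03, 0.31) = 0.03
((S → S) → ((P ∧ Q) ∧ R)): 1 > 0.03, so result = 0.03
(((R → P) ∧ Q) ∧ ((S → S) → ((P ∧ Q) ∧ R))) = min(0.03, 0.03) = 0.03
¬Q: Gödel ¬ of 0.13 = 0 (operand ≠ 0)
¬P: Gödel ¬ of 0.03 = 0 (operand ≠ 0)
(¬Q → ¬P): 0 ≤ 0, so result = 1
¬P: Gödel ¬ of 0.03 = 0 (operand ≠ 0)
(R ∨ ¬P) = max(0.31, 0) = 0.31
¬Q: Gödel ¬ of 0.13 = 0 (operand ≠ 0)
(¬Q ∨ R) = max(0, 0.31) = 0.31
((R ∨ ¬P) → (¬Q ∨ R)): 0.31 ≤ 0.31, so result = 1
((¬Q → ¬P) ∧ ((R ∨ ¬P) → (¬Q ∨ R))) = min(1, 1) = 1
¬((¬Q → ¬P) ∧ ((R ∨ ¬P) → (¬Q ∨ R))): Gödel ¬ of 1 = 0 (operand ≠ 0)
((((R → P) ∧ Q) ∧ ((S → S) → ((P ∧ Q) ∧ R))) → ¬((¬Q → ¬P) ∧ ((R ∨ ¬P) → (¬Q ∨ R)))): 0.03 > 0, so result = 0
((¬((¬Q → ¬P) ∧ ((R ∨ ¬P) → (¬Q ∨ R))) → (((R → P) ∧ Q) ∧ ((S → S) → ((P ∧ Q) ∧ R)))) ∨ ((((R → P) ∧ Q) ∧ ((S → S) → ((P ∧ Q) ∧ R))) → ¬((¬Q → ¬P) ∧ ((R ∨ ¬P) → (¬Q ∨ R))))) = max(1, 0) = 1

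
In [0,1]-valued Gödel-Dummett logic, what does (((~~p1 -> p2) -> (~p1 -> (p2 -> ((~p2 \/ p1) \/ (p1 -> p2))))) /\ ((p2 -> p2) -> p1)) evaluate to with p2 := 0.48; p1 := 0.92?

0.92

~p1: Gödel ¬ of 0.92 = 0 (operand ≠ 0)
~~p1: Gödel ¬ of 0 = 1 (operand is 0)
(~~p1 -> p2): 1 > 0.48, so result = 0.48
~p1: Gödel ¬ of 0.92 = 0 (operand ≠ 0)
~p2: Gödel ¬ of 0.48 = 0 (operand ≠ 0)
(~p2 \/ p1) = max(0, 0.92) = 0.92
(p1 -> p2): 0.92 > 0.48, so result = 0.48
((~p2 \/ p1) \/ (p1 -> p2)) = max(0.92, 0.48) = 0.92
(p2 -> ((~p2 \/ p1) \/ (p1 -> p2))): 0.48 ≤ 0.92, so result = 1
(~p1 -> (p2 -> ((~p2 \/ p1) \/ (p1 -> p2)))): 0 ≤ 1, so result = 1
((~~p1 -> p2) -> (~p1 -> (p2 -> ((~p2 \/ p1) \/ (p1 -> p2))))): 0.48 ≤ 1, so result = 1
(p2 -> p2): 0.48 ≤ 0.48, so result = 1
((p2 -> p2) -> p1): 1 > 0.92, so result = 0.92
(((~~p1 -> p2) -> (~p1 -> (p2 -> ((~p2 \/ p1) \/ (p1 -> p2))))) /\ ((p2 -> p2) -> p1)) = min(1, 0.92) = 0.92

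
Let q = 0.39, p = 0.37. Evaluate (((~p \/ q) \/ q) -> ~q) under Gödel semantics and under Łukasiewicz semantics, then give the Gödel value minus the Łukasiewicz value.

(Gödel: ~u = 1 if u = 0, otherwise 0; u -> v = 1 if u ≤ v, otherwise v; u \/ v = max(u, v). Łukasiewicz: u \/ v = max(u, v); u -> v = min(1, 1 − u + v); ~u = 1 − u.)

-0.98

Gödel evaluation:
  ~p: Gödel ¬ of 0.37 = 0 (operand ≠ 0)
  (~p \/ q) = max(0, 0.39) = 0.39
  ((~p \/ q) \/ q) = max(0.39, 0.39) = 0.39
  ~q: Gödel ¬ of 0.39 = 0 (operand ≠ 0)
  (((~p \/ q) \/ q) -> ~q): 0.39 > 0, so result = 0
  Gödel value = 0
Łukasiewicz evaluation:
  ~p: Łukasiewicz ¬ gives 1 − 0.37 = 0.63
  (~p \/ q) = max(0.63, 0.39) = 0.63
  ((~p \/ q) \/ q) = max(0.63, 0.39) = 0.63
  ~q: Łukasiewicz ¬ gives 1 − 0.39 = 0.61
  (((~p \/ q) \/ q) -> ~q): min(1, 1 − 0.63 + 0.61) = 0.98
  Łukasiewicz value = 0.98
Difference: 0 − 0.98 = -0.98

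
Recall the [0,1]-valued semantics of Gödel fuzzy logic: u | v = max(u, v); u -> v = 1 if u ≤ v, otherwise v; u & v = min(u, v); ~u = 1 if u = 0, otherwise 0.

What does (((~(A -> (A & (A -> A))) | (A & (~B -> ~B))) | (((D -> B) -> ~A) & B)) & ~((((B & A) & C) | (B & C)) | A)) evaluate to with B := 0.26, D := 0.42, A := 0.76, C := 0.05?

(A -> A): 0.76 ≤ 0.76, so result = 1
(A & (A -> A)) = min(0.76, 1) = 0.76
(A -> (A & (A -> A))): 0.76 ≤ 0.76, so result = 1
~(A -> (A & (A -> A))): Gödel ¬ of 1 = 0 (operand ≠ 0)
~B: Gödel ¬ of 0.26 = 0 (operand ≠ 0)
~B: Gödel ¬ of 0.26 = 0 (operand ≠ 0)
(~B -> ~B): 0 ≤ 0, so result = 1
(A & (~B -> ~B)) = min(0.76, 1) = 0.76
(~(A -> (A & (A -> A))) | (A & (~B -> ~B))) = max(0, 0.76) = 0.76
(D -> B): 0.42 > 0.26, so result = 0.26
~A: Gödel ¬ of 0.76 = 0 (operand ≠ 0)
((D -> B) -> ~A): 0.26 > 0, so result = 0
(((D -> B) -> ~A) & B) = min(0, 0.26) = 0
((~(A -> (A & (A -> A))) | (A & (~B -> ~B))) | (((D -> B) -> ~A) & B)) = max(0.76, 0) = 0.76
(B & A) = min(0.26, 0.76) = 0.26
((B & A) & C) = min(0.26, 0.05) = 0.05
(B & C) = min(0.26, 0.05) = 0.05
(((B & A) & C) | (B & C)) = max(0.05, 0.05) = 0.05
((((B & A) & C) | (B & C)) | A) = max(0.05, 0.76) = 0.76
~((((B & A) & C) | (B & C)) | A): Gödel ¬ of 0.76 = 0 (operand ≠ 0)
(((~(A -> (A & (A -> A))) | (A & (~B -> ~B))) | (((D -> B) -> ~A) & B)) & ~((((B & A) & C) | (B & C)) | A)) = min(0.76, 0) = 0

0.00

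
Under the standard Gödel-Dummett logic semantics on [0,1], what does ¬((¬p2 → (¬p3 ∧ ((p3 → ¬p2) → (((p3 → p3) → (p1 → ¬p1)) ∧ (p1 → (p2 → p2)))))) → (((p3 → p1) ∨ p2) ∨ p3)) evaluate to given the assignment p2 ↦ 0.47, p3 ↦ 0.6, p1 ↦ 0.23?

¬p2: Gödel ¬ of 0.47 = 0 (operand ≠ 0)
¬p3: Gödel ¬ of 0.6 = 0 (operand ≠ 0)
¬p2: Gödel ¬ of 0.47 = 0 (operand ≠ 0)
(p3 → ¬p2): 0.6 > 0, so result = 0
(p3 → p3): 0.6 ≤ 0.6, so result = 1
¬p1: Gödel ¬ of 0.23 = 0 (operand ≠ 0)
(p1 → ¬p1): 0.23 > 0, so result = 0
((p3 → p3) → (p1 → ¬p1)): 1 > 0, so result = 0
(p2 → p2): 0.47 ≤ 0.47, so result = 1
(p1 → (p2 → p2)): 0.23 ≤ 1, so result = 1
(((p3 → p3) → (p1 → ¬p1)) ∧ (p1 → (p2 → p2))) = min(0, 1) = 0
((p3 → ¬p2) → (((p3 → p3) → (p1 → ¬p1)) ∧ (p1 → (p2 → p2)))): 0 ≤ 0, so result = 1
(¬p3 ∧ ((p3 → ¬p2) → (((p3 → p3) → (p1 → ¬p1)) ∧ (p1 → (p2 → p2))))) = min(0, 1) = 0
(¬p2 → (¬p3 ∧ ((p3 → ¬p2) → (((p3 → p3) → (p1 → ¬p1)) ∧ (p1 → (p2 → p2)))))): 0 ≤ 0, so result = 1
(p3 → p1): 0.6 > 0.23, so result = 0.23
((p3 → p1) ∨ p2) = max(0.23, 0.47) = 0.47
(((p3 → p1) ∨ p2) ∨ p3) = max(0.47, 0.6) = 0.6
((¬p2 → (¬p3 ∧ ((p3 → ¬p2) → (((p3 → p3) → (p1 → ¬p1)) ∧ (p1 → (p2 → p2)))))) → (((p3 → p1) ∨ p2) ∨ p3)): 1 > 0.6, so result = 0.6
¬((¬p2 → (¬p3 ∧ ((p3 → ¬p2) → (((p3 → p3) → (p1 → ¬p1)) ∧ (p1 → (p2 → p2)))))) → (((p3 → p1) ∨ p2) ∨ p3)): Gödel ¬ of 0.6 = 0 (operand ≠ 0)

0.00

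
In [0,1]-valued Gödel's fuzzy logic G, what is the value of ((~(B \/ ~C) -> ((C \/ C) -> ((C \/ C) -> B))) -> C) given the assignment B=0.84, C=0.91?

0.91

~C: Gödel ¬ of 0.91 = 0 (operand ≠ 0)
(B \/ ~C) = max(0.84, 0) = 0.84
~(B \/ ~C): Gödel ¬ of 0.84 = 0 (operand ≠ 0)
(C \/ C) = max(0.91, 0.91) = 0.91
(C \/ C) = max(0.91, 0.91) = 0.91
((C \/ C) -> B): 0.91 > 0.84, so result = 0.84
((C \/ C) -> ((C \/ C) -> B)): 0.91 > 0.84, so result = 0.84
(~(B \/ ~C) -> ((C \/ C) -> ((C \/ C) -> B))): 0 ≤ 0.84, so result = 1
((~(B \/ ~C) -> ((C \/ C) -> ((C \/ C) -> B))) -> C): 1 > 0.91, so result = 0.91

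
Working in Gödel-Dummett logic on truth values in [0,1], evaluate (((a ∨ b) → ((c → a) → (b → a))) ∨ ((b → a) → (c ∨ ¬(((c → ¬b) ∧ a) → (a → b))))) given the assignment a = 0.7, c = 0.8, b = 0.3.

(a ∨ b) = max(0.7, 0.3) = 0.7
(c → a): 0.8 > 0.7, so result = 0.7
(b → a): 0.3 ≤ 0.7, so result = 1
((c → a) → (b → a)): 0.7 ≤ 1, so result = 1
((a ∨ b) → ((c → a) → (b → a))): 0.7 ≤ 1, so result = 1
(b → a): 0.3 ≤ 0.7, so result = 1
¬b: Gödel ¬ of 0.3 = 0 (operand ≠ 0)
(c → ¬b): 0.8 > 0, so result = 0
((c → ¬b) ∧ a) = min(0, 0.7) = 0
(a → b): 0.7 > 0.3, so result = 0.3
(((c → ¬b) ∧ a) → (a → b)): 0 ≤ 0.3, so result = 1
¬(((c → ¬b) ∧ a) → (a → b)): Gödel ¬ of 1 = 0 (operand ≠ 0)
(c ∨ ¬(((c → ¬b) ∧ a) → (a → b))) = max(0.8, 0) = 0.8
((b → a) → (c ∨ ¬(((c → ¬b) ∧ a) → (a → b)))): 1 > 0.8, so result = 0.8
(((a ∨ b) → ((c → a) → (b → a))) ∨ ((b → a) → (c ∨ ¬(((c → ¬b) ∧ a) → (a → b))))) = max(1, 0.8) = 1

1.00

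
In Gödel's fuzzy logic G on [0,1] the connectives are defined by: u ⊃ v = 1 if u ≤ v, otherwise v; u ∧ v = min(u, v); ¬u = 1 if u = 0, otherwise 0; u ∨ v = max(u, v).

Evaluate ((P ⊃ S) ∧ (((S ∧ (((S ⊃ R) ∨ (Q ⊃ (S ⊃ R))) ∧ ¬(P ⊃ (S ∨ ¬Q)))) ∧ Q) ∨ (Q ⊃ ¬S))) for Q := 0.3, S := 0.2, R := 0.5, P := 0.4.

(P ⊃ S): 0.4 > 0.2, so result = 0.2
(S ⊃ R): 0.2 ≤ 0.5, so result = 1
(S ⊃ R): 0.2 ≤ 0.5, so result = 1
(Q ⊃ (S ⊃ R)): 0.3 ≤ 1, so result = 1
((S ⊃ R) ∨ (Q ⊃ (S ⊃ R))) = max(1, 1) = 1
¬Q: Gödel ¬ of 0.3 = 0 (operand ≠ 0)
(S ∨ ¬Q) = max(0.2, 0) = 0.2
(P ⊃ (S ∨ ¬Q)): 0.4 > 0.2, so result = 0.2
¬(P ⊃ (S ∨ ¬Q)): Gödel ¬ of 0.2 = 0 (operand ≠ 0)
(((S ⊃ R) ∨ (Q ⊃ (S ⊃ R))) ∧ ¬(P ⊃ (S ∨ ¬Q))) = min(1, 0) = 0
(S ∧ (((S ⊃ R) ∨ (Q ⊃ (S ⊃ R))) ∧ ¬(P ⊃ (S ∨ ¬Q)))) = min(0.2, 0) = 0
((S ∧ (((S ⊃ R) ∨ (Q ⊃ (S ⊃ R))) ∧ ¬(P ⊃ (S ∨ ¬Q)))) ∧ Q) = min(0, 0.3) = 0
¬S: Gödel ¬ of 0.2 = 0 (operand ≠ 0)
(Q ⊃ ¬S): 0.3 > 0, so result = 0
(((S ∧ (((S ⊃ R) ∨ (Q ⊃ (S ⊃ R))) ∧ ¬(P ⊃ (S ∨ ¬Q)))) ∧ Q) ∨ (Q ⊃ ¬S)) = max(0, 0) = 0
((P ⊃ S) ∧ (((S ∧ (((S ⊃ R) ∨ (Q ⊃ (S ⊃ R))) ∧ ¬(P ⊃ (S ∨ ¬Q)))) ∧ Q) ∨ (Q ⊃ ¬S))) = min(0.2, 0) = 0

0.00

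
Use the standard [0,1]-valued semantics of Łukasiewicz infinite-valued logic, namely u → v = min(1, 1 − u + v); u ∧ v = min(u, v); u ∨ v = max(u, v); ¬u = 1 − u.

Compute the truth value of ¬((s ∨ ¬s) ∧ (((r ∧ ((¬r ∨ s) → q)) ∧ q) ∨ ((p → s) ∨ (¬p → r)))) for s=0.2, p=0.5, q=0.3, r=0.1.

0.30

¬s: Łukasiewicz ¬ gives 1 − 0.2 = 0.8
(s ∨ ¬s) = max(0.2, 0.8) = 0.8
¬r: Łukasiewicz ¬ gives 1 − 0.1 = 0.9
(¬r ∨ s) = max(0.9, 0.2) = 0.9
((¬r ∨ s) → q): min(1, 1 − 0.9 + 0.3) = 0.4
(r ∧ ((¬r ∨ s) → q)) = min(0.1, 0.4) = 0.1
((r ∧ ((¬r ∨ s) → q)) ∧ q) = min(0.1, 0.3) = 0.1
(p → s): min(1, 1 − 0.5 + 0.2) = 0.7
¬p: Łukasiewicz ¬ gives 1 − 0.5 = 0.5
(¬p → r): min(1, 1 − 0.5 + 0.1) = 0.6
((p → s) ∨ (¬p → r)) = max(0.7, 0.6) = 0.7
(((r ∧ ((¬r ∨ s) → q)) ∧ q) ∨ ((p → s) ∨ (¬p → r))) = max(0.1, 0.7) = 0.7
((s ∨ ¬s) ∧ (((r ∧ ((¬r ∨ s) → q)) ∧ q) ∨ ((p → s) ∨ (¬p → r)))) = min(0.8, 0.7) = 0.7
¬((s ∨ ¬s) ∧ (((r ∧ ((¬r ∨ s) → q)) ∧ q) ∨ ((p → s) ∨ (¬p → r)))): Łukasiewicz ¬ gives 1 − 0.7 = 0.3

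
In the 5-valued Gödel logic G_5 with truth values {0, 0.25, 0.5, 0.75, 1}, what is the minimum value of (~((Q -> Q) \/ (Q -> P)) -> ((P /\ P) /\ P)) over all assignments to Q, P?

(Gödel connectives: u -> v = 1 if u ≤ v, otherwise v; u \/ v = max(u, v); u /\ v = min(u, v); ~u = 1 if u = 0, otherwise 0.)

1.00

Every assignment gives 1. For instance at Q = 0, P = 0:
  (Q -> Q): 0 ≤ 0, so result = 1
  (Q -> P): 0 ≤ 0, so result = 1
  ((Q -> Q) \/ (Q -> P)) = max(1, 1) = 1
  ~((Q -> Q) \/ (Q -> P)): Gödel ¬ of 1 = 0 (operand ≠ 0)
  (P /\ P) = min(0, 0) = 0
  ((P /\ P) /\ P) = min(0, 0) = 0
  (~((Q -> Q) \/ (Q -> P)) -> ((P /\ P) /\ P)): 0 ≤ 0, so result = 1
All 25 assignments give value 1 — the formula is a G_5-tautology.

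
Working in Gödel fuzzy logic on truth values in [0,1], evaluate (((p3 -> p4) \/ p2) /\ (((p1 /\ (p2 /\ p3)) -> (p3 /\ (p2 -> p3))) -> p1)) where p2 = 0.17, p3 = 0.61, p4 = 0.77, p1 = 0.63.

0.63

(p3 -> p4): 0.61 ≤ 0.77, so result = 1
((p3 -> p4) \/ p2) = max(1, 0.17) = 1
(p2 /\ p3) = min(0.17, 0.61) = 0.17
(p1 /\ (p2 /\ p3)) = min(0.63, 0.17) = 0.17
(p2 -> p3): 0.17 ≤ 0.61, so result = 1
(p3 /\ (p2 -> p3)) = min(0.61, 1) = 0.61
((p1 /\ (p2 /\ p3)) -> (p3 /\ (p2 -> p3))): 0.17 ≤ 0.61, so result = 1
(((p1 /\ (p2 /\ p3)) -> (p3 /\ (p2 -> p3))) -> p1): 1 > 0.63, so result = 0.63
(((p3 -> p4) \/ p2) /\ (((p1 /\ (p2 /\ p3)) -> (p3 /\ (p2 -> p3))) -> p1)) = min(1, 0.63) = 0.63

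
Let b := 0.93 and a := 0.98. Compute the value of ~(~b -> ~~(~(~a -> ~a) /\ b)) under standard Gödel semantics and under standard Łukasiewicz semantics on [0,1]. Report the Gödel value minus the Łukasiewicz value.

-0.07

Gödel evaluation:
  ~b: Gödel ¬ of 0.93 = 0 (operand ≠ 0)
  ~a: Gödel ¬ of 0.98 = 0 (operand ≠ 0)
  ~a: Gödel ¬ of 0.98 = 0 (operand ≠ 0)
  (~a -> ~a): 0 ≤ 0, so result = 1
  ~(~a -> ~a): Gödel ¬ of 1 = 0 (operand ≠ 0)
  (~(~a -> ~a) /\ b) = min(0, 0.93) = 0
  ~(~(~a -> ~a) /\ b): Gödel ¬ of 0 = 1 (operand is 0)
  ~~(~(~a -> ~a) /\ b): Gödel ¬ of 1 = 0 (operand ≠ 0)
  (~b -> ~~(~(~a -> ~a) /\ b)): 0 ≤ 0, so result = 1
  ~(~b -> ~~(~(~a -> ~a) /\ b)): Gödel ¬ of 1 = 0 (operand ≠ 0)
  Gödel value = 0
Łukasiewicz evaluation:
  ~b: Łukasiewicz ¬ gives 1 − 0.93 = 0.07
  ~a: Łukasiewicz ¬ gives 1 − 0.98 = 0.02
  ~a: Łukasiewicz ¬ gives 1 − 0.98 = 0.02
  (~a -> ~a): min(1, 1 − 0.02 + 0.02) = 1
  ~(~a -> ~a): Łukasiewicz ¬ gives 1 − 1 = 0
  (~(~a -> ~a) /\ b) = min(0, 0.93) = 0
  ~(~(~a -> ~a) /\ b): Łukasiewicz ¬ gives 1 − 0 = 1
  ~~(~(~a -> ~a) /\ b): Łukasiewicz ¬ gives 1 − 1 = 0
  (~b -> ~~(~(~a -> ~a) /\ b)): min(1, 1 − 0.07 + 0) = 0.93
  ~(~b -> ~~(~(~a -> ~a) /\ b)): Łukasiewicz ¬ gives 1 − 0.93 = 0.07
  Łukasiewicz value = 0.07
Difference: 0 − 0.07 = -0.07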